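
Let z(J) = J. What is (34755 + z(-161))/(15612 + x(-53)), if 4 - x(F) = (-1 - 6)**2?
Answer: 34594/15567 ≈ 2.2223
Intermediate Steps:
x(F) = -45 (x(F) = 4 - (-1 - 6)**2 = 4 - 1*(-7)**2 = 4 - 1*49 = 4 - 49 = -45)
(34755 + z(-161))/(15612 + x(-53)) = (34755 - 161)/(15612 - 45) = 34594/15567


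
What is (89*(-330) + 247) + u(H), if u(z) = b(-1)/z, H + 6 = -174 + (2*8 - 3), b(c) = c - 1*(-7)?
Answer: -4863547/167 ≈ -29123.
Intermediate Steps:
b(c) = 7 + c (b(c) = c + 7 = 7 + c)
H = -167 (H = -6 + (-174 + (2*8 - 3)) = -6 + (-174 + (16 - 3)) = -6 + (-174 + 13) = -6 - 161 = -167)
u(z) = 6/z (u(z) = (7 - 1)/z = 6/z)
(89*(-330) + 247) + u(H) = (89*(-330) + 247) + 6/(-167) = (-29370 + 247) + 6*(-1/167) = -29123 - 6/167 = -4863547/167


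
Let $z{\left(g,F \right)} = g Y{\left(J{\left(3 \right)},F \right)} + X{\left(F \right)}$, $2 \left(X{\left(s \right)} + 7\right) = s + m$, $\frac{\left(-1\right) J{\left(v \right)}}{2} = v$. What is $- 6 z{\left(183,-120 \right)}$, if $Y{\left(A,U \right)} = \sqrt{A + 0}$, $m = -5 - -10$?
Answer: $387 - 1098 i \sqrt{6} \approx 387.0 - 2689.5 i$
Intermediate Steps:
$J{\left(v \right)} = - 2 v$
$m = 5$ ($m = -5 + 10 = 5$)
$X{\left(s \right)} = - \frac{9}{2} + \frac{s}{2}$ ($X{\left(s \right)} = -7 + \frac{s + 5}{2} = -7 + \frac{5 + s}{2} = -7 + \left(\frac{5}{2} + \frac{s}{2}\right) = - \frac{9}{2} + \frac{s}{2}$)
$Y{\left(A,U \right)} = \sqrt{A}$
$z{\left(g,F \right)} = - \frac{9}{2} + \frac{F}{2} + i g \sqrt{6}$ ($z{\left(g,F \right)} = g \sqrt{\left(-2\right) 3} + \left(- \frac{9}{2} + \frac{F}{2}\right) = g \sqrt{-6} + \left(- \frac{9}{2} + \frac{F}{2}\right) = g i \sqrt{6} + \left(- \frac{9}{2} + \frac{F}{2}\right) = i g \sqrt{6} + \left(- \frac{9}{2} + \frac{F}{2}\right) = - \frac{9}{2} + \frac{F}{2} + i g \sqrt{6}$)
$- 6 z{\left(183,-120 \right)} = - 6 \left(- \frac{9}{2} + \frac{1}{2} \left(-120\right) + i 183 \sqrt{6}\right) = - 6 \left(- \frac{9}{2} - 60 + 183 i \sqrt{6}\right) = - 6 \left(- \frac{129}{2} + 183 i \sqrt{6}\right) = 387 - 1098 i \sqrt{6}$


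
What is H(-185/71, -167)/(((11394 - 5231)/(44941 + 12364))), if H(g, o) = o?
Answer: -9569935/6163 ≈ -1552.8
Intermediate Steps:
H(-185/71, -167)/(((11394 - 5231)/(44941 + 12364))) = -167*(44941 + 12364)/(11394 - 5231) = -167/(6163/57305) = -167/(6163*(1/57305)) = -167/6163/57305 = -167*57305/6163 = -9569935/6163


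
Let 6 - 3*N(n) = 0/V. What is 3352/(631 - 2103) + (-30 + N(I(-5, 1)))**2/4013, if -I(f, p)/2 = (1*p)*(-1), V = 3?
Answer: -1537191/738392 ≈ -2.0818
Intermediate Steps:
I(f, p) = 2*p (I(f, p) = -2*1*p*(-1) = -2*p*(-1) = -(-2)*p = 2*p)
N(n) = 2 (N(n) = 2 - 0/3 = 2 - 1/3*0 = 2 + 0 = 2)
3352/(631 - 2103) + (-30 + N(I(-5, 1)))**2/4013 = 3352/(631 - 2103) + (-30 + 2)**2/4013 = 3352/(-1472) + (-28)**2*(1/4013) = 3352*(-1/1472) + 784*(1/4013) = -419/184 + 784/4013 = -1537191/738392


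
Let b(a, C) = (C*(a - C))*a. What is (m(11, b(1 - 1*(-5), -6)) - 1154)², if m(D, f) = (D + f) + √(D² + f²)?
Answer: 2667370 - 40950*√1105 ≈ 1.3061e+6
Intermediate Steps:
b(a, C) = C*a*(a - C)
m(D, f) = D + f + √(D² + f²)
(m(11, b(1 - 1*(-5), -6)) - 1154)² = ((11 - 6*(1 - 1*(-5))*((1 - 1*(-5)) - 1*(-6)) + √(11² + (-6*(1 - 1*(-5))*((1 - 1*(-5)) - 1*(-6)))²)) - 1154)² = ((11 - 6*(1 + 5)*((1 + 5) + 6) + √(121 + (-6*(1 + 5)*((1 + 5) + 6))²)) - 1154)² = ((11 - 6*6*(6 + 6) + √(121 + (-6*6*(6 + 6))²)) - 1154)² = ((11 - 6*6*12 + √(121 + (-6*6*12)²)) - 1154)² = ((11 - 432 + √(121 + (-432)²)) - 1154)² = ((11 - 432 + √(121 + 186624)) - 1154)² = ((11 - 432 + √186745) - 1154)² = ((11 - 432 + 13*√1105) - 1154)² = ((-421 + 13*√1105) - 1154)² = (-1575 + 13*√1105)²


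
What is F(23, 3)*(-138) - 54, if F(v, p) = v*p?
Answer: -9576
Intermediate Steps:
F(v, p) = p*v
F(23, 3)*(-138) - 54 = (3*23)*(-138) - 54 = 69*(-138) - 54 = -9522 - 54 = -9576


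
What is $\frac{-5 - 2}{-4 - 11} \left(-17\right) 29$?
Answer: $- \frac{3451}{15} \approx -230.07$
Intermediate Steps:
$\frac{-5 - 2}{-4 - 11} \left(-17\right) 29 = - \frac{7}{-15} \left(-17\right) 29 = \left(-7\right) \left(- \frac{1}{15}\right) \left(-17\right) 29 = \frac{7}{15} \left(-17\right) 29 = \left(- \frac{119}{15}\right) 29 = - \frac{3451}{15}$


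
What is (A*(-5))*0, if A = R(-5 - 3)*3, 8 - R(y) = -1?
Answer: 0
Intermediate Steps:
R(y) = 9 (R(y) = 8 - 1*(-1) = 8 + 1 = 9)
A = 27 (A = 9*3 = 27)
(A*(-5))*0 = (27*(-5))*0 = -135*0 = 0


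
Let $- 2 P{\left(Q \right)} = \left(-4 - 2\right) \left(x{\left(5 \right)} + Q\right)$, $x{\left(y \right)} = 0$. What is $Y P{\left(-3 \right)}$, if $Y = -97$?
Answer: $873$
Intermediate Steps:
$P{\left(Q \right)} = 3 Q$ ($P{\left(Q \right)} = - \frac{\left(-4 - 2\right) \left(0 + Q\right)}{2} = - \frac{\left(-6\right) Q}{2} = 3 Q$)
$Y P{\left(-3 \right)} = - 97 \cdot 3 \left(-3\right) = \left(-97\right) \left(-9\right) = 873$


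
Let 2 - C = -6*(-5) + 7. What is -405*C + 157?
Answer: 14332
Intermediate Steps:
C = -35 (C = 2 - (-6*(-5) + 7) = 2 - (30 + 7) = 2 - 1*37 = 2 - 37 = -35)
-405*C + 157 = -405*(-35) + 157 = 14175 + 157 = 14332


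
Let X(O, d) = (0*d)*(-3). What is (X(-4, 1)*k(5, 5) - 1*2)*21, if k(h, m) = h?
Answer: -42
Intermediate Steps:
X(O, d) = 0 (X(O, d) = 0*(-3) = 0)
(X(-4, 1)*k(5, 5) - 1*2)*21 = (0*5 - 1*2)*21 = (0 - 2)*21 = -2*21 = -42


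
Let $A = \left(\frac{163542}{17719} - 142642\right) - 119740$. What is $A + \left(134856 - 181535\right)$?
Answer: $- \frac{5476088317}{17719} \approx -3.0905 \cdot 10^{5}$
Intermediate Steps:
$A = - \frac{4648983116}{17719}$ ($A = \left(163542 \cdot \frac{1}{17719} - 142642\right) - 119740 = \left(\frac{163542}{17719} - 142642\right) - 119740 = - \frac{2527310056}{17719} - 119740 = - \frac{4648983116}{17719} \approx -2.6237 \cdot 10^{5}$)
$A + \left(134856 - 181535\right) = - \frac{4648983116}{17719} + \left(134856 - 181535\right) = - \frac{4648983116}{17719} - 46679 = - \frac{5476088317}{17719}$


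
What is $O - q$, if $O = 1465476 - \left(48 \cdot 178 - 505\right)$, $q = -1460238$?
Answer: $2917675$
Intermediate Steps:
$O = 1457437$ ($O = 1465476 - \left(8544 - 505\right) = 1465476 - 8039 = 1457437$)
$O - q = 1457437 - -1460238 = 1457437 + 1460238 = 2917675$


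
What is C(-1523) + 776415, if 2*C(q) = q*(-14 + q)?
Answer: 3893681/2 ≈ 1.9468e+6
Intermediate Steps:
C(q) = q*(-14 + q)/2 (C(q) = (q*(-14 + q))/2 = q*(-14 + q)/2)
C(-1523) + 776415 = (½)*(-1523)*(-14 - 1523) + 776415 = (½)*(-1523)*(-1537) + 776415 = 2340851/2 + 776415 = 3893681/2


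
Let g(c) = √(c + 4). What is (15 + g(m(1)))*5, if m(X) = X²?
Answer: 75 + 5*√5 ≈ 86.180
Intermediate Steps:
g(c) = √(4 + c)
(15 + g(m(1)))*5 = (15 + √(4 + 1²))*5 = (15 + √(4 + 1))*5 = (15 + √5)*5 = 75 + 5*√5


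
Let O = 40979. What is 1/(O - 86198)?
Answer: -1/45219 ≈ -2.2115e-5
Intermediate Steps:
1/(O - 86198) = 1/(40979 - 86198) = 1/(-45219) = -1/45219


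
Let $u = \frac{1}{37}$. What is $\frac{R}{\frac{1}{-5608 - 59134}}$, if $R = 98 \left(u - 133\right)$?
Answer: $\frac{31216002720}{37} \approx 8.4368 \cdot 10^{8}$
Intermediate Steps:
$u = \frac{1}{37} \approx 0.027027$
$R = - \frac{482160}{37}$ ($R = 98 \left(\frac{1}{37} - 133\right) = 98 \left(- \frac{4920}{37}\right) = - \frac{482160}{37} \approx -13031.0$)
$\frac{R}{\frac{1}{-5608 - 59134}} = - \frac{482160}{37 \frac{1}{-5608 - 59134}} = - \frac{482160}{37 \frac{1}{-64742}} = - \frac{482160}{37 \left(- \frac{1}{64742}\right)} = \left(- \frac{482160}{37}\right) \left(-64742\right) = \frac{31216002720}{37}$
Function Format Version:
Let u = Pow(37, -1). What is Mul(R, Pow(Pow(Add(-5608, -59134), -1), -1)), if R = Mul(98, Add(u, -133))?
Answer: Rational(31216002720, 37) ≈ 8.4368e+8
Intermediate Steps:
u = Rational(1, 37) ≈ 0.027027
R = Rational(-482160, 37) (R = Mul(98, Add(Rational(1, 37), -133)) = Mul(98, Rational(-4920, 37)) = Rational(-482160, 37) ≈ -13031.)
Mul(R, Pow(Pow(Add(-5608, -59134), -1), -1)) = Mul(Rational(-482160, 37), Pow(Pow(Add(-5608, -59134), -1), -1)) = Mul(Rational(-482160, 37), Pow(Pow(-64742, -1), -1)) = Mul(Rational(-482160, 37), Pow(Rational(-1, 64742), -1)) = Mul(Rational(-482160, 37), -64742) = Rational(31216002720, 37)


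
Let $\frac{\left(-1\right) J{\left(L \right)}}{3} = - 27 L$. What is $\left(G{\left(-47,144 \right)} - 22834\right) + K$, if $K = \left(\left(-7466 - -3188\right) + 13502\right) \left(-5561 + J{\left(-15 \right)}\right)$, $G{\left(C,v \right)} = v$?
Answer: $-62524514$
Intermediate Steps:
$J{\left(L \right)} = 81 L$ ($J{\left(L \right)} = - 3 \left(- 27 L\right) = 81 L$)
$K = -62501824$ ($K = \left(\left(-7466 - -3188\right) + 13502\right) \left(-5561 + 81 \left(-15\right)\right) = \left(\left(-7466 + 3188\right) + 13502\right) \left(-5561 - 1215\right) = \left(-4278 + 13502\right) \left(-6776\right) = 9224 \left(-6776\right) = -62501824$)
$\left(G{\left(-47,144 \right)} - 22834\right) + K = \left(144 - 22834\right) - 62501824 = -22690 - 62501824 = -62524514$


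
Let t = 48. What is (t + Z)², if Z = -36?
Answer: 144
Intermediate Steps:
(t + Z)² = (48 - 36)² = 12² = 144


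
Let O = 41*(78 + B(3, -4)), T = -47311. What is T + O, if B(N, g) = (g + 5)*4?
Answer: -43949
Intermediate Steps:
B(N, g) = 20 + 4*g (B(N, g) = (5 + g)*4 = 20 + 4*g)
O = 3362 (O = 41*(78 + (20 + 4*(-4))) = 41*(78 + (20 - 16)) = 41*(78 + 4) = 41*82 = 3362)
T + O = -47311 + 3362 = -43949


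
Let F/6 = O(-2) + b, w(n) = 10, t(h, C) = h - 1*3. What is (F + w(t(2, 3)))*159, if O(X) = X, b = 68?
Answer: 64554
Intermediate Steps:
t(h, C) = -3 + h (t(h, C) = h - 3 = -3 + h)
F = 396 (F = 6*(-2 + 68) = 6*66 = 396)
(F + w(t(2, 3)))*159 = (396 + 10)*159 = 406*159 = 64554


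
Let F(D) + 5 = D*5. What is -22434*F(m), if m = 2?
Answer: -112170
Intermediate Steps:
F(D) = -5 + 5*D (F(D) = -5 + D*5 = -5 + 5*D)
-22434*F(m) = -22434*(-5 + 5*2) = -22434*(-5 + 10) = -22434*5 = -112170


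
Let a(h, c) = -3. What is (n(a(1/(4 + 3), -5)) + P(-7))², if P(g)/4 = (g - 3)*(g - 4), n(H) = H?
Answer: 190969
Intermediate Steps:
P(g) = 4*(-4 + g)*(-3 + g) (P(g) = 4*((g - 3)*(g - 4)) = 4*((-3 + g)*(-4 + g)) = 4*((-4 + g)*(-3 + g)) = 4*(-4 + g)*(-3 + g))
(n(a(1/(4 + 3), -5)) + P(-7))² = (-3 + (48 - 28*(-7) + 4*(-7)²))² = (-3 + (48 + 196 + 4*49))² = (-3 + (48 + 196 + 196))² = (-3 + 440)² = 437² = 190969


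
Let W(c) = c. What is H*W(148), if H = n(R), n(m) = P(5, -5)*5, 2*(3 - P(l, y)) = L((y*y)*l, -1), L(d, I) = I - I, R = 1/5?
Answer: 2220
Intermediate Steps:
R = ⅕ ≈ 0.20000
L(d, I) = 0
P(l, y) = 3 (P(l, y) = 3 - ½*0 = 3 + 0 = 3)
n(m) = 15 (n(m) = 3*5 = 15)
H = 15
H*W(148) = 15*148 = 2220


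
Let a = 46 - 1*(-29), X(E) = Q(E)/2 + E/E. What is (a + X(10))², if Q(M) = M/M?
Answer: 23409/4 ≈ 5852.3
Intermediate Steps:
Q(M) = 1
X(E) = 3/2 (X(E) = 1/2 + E/E = 1*(½) + 1 = ½ + 1 = 3/2)
a = 75 (a = 46 + 29 = 75)
(a + X(10))² = (75 + 3/2)² = (153/2)² = 23409/4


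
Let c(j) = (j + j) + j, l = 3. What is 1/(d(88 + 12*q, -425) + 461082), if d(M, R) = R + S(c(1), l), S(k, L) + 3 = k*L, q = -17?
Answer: 1/460663 ≈ 2.1708e-6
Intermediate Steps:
c(j) = 3*j (c(j) = 2*j + j = 3*j)
S(k, L) = -3 + L*k (S(k, L) = -3 + k*L = -3 + L*k)
d(M, R) = 6 + R (d(M, R) = R + (-3 + 3*(3*1)) = R + (-3 + 3*3) = R + (-3 + 9) = R + 6 = 6 + R)
1/(d(88 + 12*q, -425) + 461082) = 1/((6 - 425) + 461082) = 1/(-419 + 461082) = 1/460663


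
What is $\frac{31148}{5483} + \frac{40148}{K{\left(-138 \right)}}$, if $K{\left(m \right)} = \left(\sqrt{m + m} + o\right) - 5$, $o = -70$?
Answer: $\frac{8 \left(- 27224423 i + 7787 \sqrt{69}\right)}{5483 \left(2 \sqrt{69} + 75 i\right)} \approx -504.59 - 113.03 i$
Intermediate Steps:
$K{\left(m \right)} = -75 + \sqrt{2} \sqrt{m}$ ($K{\left(m \right)} = \left(\sqrt{m + m} - 70\right) - 5 = \left(\sqrt{2 m} - 70\right) - 5 = \left(\sqrt{2} \sqrt{m} - 70\right) - 5 = \left(-70 + \sqrt{2} \sqrt{m}\right) - 5 = -75 + \sqrt{2} \sqrt{m}$)
$\frac{31148}{5483} + \frac{40148}{K{\left(-138 \right)}} = \frac{31148}{5483} + \frac{40148}{-75 + \sqrt{2} \sqrt{-138}} = 31148 \cdot \frac{1}{5483} + \frac{40148}{-75 + \sqrt{2} i \sqrt{138}} = \frac{31148}{5483} + \frac{40148}{-75 + 2 i \sqrt{69}}$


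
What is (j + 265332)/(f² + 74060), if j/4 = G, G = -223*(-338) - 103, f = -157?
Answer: 566416/98709 ≈ 5.7382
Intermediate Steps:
G = 75271 (G = 75374 - 103 = 75271)
j = 301084 (j = 4*75271 = 301084)
(j + 265332)/(f² + 74060) = (301084 + 265332)/((-157)² + 74060) = 566416/(24649 + 74060) = 566416/98709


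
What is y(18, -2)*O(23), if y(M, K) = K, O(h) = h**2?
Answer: -1058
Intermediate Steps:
y(18, -2)*O(23) = -2*23**2 = -2*529 = -1058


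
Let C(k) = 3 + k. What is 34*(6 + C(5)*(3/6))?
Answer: 340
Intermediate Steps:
34*(6 + C(5)*(3/6)) = 34*(6 + (3 + 5)*(3/6)) = 34*(6 + 8*(3*(⅙))) = 34*(6 + 8*(½)) = 34*(6 + 4) = 34*10 = 340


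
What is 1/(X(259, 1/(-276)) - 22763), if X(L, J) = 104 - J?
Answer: -276/6253883 ≈ -4.4133e-5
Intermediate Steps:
1/(X(259, 1/(-276)) - 22763) = 1/((104 - 1/(-276)) - 22763) = 1/((104 - 1*(-1/276)) - 22763) = 1/((104 + 1/276) - 22763) = 1/(28705/276 - 22763) = 1/(-6253883/276) = -276/6253883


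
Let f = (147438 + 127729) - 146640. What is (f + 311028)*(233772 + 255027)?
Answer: 214854044445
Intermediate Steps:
f = 128527 (f = 275167 - 146640 = 128527)
(f + 311028)*(233772 + 255027) = (128527 + 311028)*(233772 + 255027) = 439555*488799 = 214854044445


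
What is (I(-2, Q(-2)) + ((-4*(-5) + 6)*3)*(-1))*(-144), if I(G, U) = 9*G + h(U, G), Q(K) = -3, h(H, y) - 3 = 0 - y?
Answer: 13104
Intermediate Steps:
h(H, y) = 3 - y (h(H, y) = 3 + (0 - y) = 3 - y)
I(G, U) = 3 + 8*G (I(G, U) = 9*G + (3 - G) = 3 + 8*G)
(I(-2, Q(-2)) + ((-4*(-5) + 6)*3)*(-1))*(-144) = ((3 + 8*(-2)) + ((-4*(-5) + 6)*3)*(-1))*(-144) = ((3 - 16) + ((20 + 6)*3)*(-1))*(-144) = (-13 + (26*3)*(-1))*(-144) = (-13 + 78*(-1))*(-144) = (-13 - 78)*(-144) = -91*(-144) = 13104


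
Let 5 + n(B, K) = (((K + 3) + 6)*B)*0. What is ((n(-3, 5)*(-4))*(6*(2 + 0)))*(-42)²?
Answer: 423360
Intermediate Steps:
n(B, K) = -5 (n(B, K) = -5 + (((K + 3) + 6)*B)*0 = -5 + (((3 + K) + 6)*B)*0 = -5 + ((9 + K)*B)*0 = -5 + (B*(9 + K))*0 = -5 + 0 = -5)
((n(-3, 5)*(-4))*(6*(2 + 0)))*(-42)² = ((-5*(-4))*(6*(2 + 0)))*(-42)² = (20*(6*2))*1764 = (20*12)*1764 = 240*1764 = 423360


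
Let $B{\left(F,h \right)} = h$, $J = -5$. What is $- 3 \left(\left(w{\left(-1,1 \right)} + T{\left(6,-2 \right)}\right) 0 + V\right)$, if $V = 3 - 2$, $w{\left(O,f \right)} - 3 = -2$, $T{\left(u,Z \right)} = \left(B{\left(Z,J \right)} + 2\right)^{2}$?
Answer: $-3$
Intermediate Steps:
$T{\left(u,Z \right)} = 9$ ($T{\left(u,Z \right)} = \left(-5 + 2\right)^{2} = \left(-3\right)^{2} = 9$)
$w{\left(O,f \right)} = 1$ ($w{\left(O,f \right)} = 3 - 2 = 1$)
$V = 1$ ($V = 3 - 2 = 1$)
$- 3 \left(\left(w{\left(-1,1 \right)} + T{\left(6,-2 \right)}\right) 0 + V\right) = - 3 \left(\left(1 + 9\right) 0 + 1\right) = - 3 \left(10 \cdot 0 + 1\right) = - 3 \left(0 + 1\right) = \left(-3\right) 1 = -3$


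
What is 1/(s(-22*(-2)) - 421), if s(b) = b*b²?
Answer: 1/84763 ≈ 1.1798e-5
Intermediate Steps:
s(b) = b³
1/(s(-22*(-2)) - 421) = 1/((-22*(-2))³ - 421) = 1/(44³ - 421) = 1/(85184 - 421) = 1/84763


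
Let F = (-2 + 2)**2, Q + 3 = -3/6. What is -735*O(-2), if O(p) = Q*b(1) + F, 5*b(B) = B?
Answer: 1029/2 ≈ 514.50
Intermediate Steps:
b(B) = B/5
Q = -7/2 (Q = -3 - 3/6 = -3 - 3*1/6 = -3 - 1/2 = -7/2 ≈ -3.5000)
F = 0 (F = 0**2 = 0)
O(p) = -7/10 (O(p) = -7/10 + 0 = -7/10)
-735*O(-2) = -735*(-7/10) = 1029/2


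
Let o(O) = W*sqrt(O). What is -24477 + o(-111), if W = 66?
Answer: -24477 + 66*I*sqrt(111) ≈ -24477.0 + 695.35*I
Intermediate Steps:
o(O) = 66*sqrt(O)
-24477 + o(-111) = -24477 + 66*sqrt(-111) = -24477 + 66*(I*sqrt(111)) = -24477 + 66*I*sqrt(111)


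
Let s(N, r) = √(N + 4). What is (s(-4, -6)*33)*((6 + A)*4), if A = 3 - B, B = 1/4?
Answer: 0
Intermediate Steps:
s(N, r) = √(4 + N)
B = ¼ ≈ 0.25000
A = 11/4 (A = 3 - 1*¼ = 3 - ¼ = 11/4 ≈ 2.7500)
(s(-4, -6)*33)*((6 + A)*4) = (√(4 - 4)*33)*((6 + 11/4)*4) = (√0*33)*((35/4)*4) = (0*33)*35 = 0*35 = 0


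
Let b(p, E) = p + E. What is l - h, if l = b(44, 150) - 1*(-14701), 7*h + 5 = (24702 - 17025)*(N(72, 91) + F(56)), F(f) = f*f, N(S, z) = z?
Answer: -24669409/7 ≈ -3.5242e+6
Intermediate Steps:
F(f) = f²
b(p, E) = E + p
h = 24773674/7 (h = -5/7 + ((24702 - 17025)*(91 + 56²))/7 = -5/7 + (7677*(91 + 3136))/7 = -5/7 + (7677*3227)/7 = -5/7 + (⅐)*24773679 = -5/7 + 3539097 = 24773674/7 ≈ 3.5391e+6)
l = 14895 (l = (150 + 44) - 1*(-14701) = 194 + 14701 = 14895)
l - h = 14895 - 1*24773674/7 = 14895 - 24773674/7 = -24669409/7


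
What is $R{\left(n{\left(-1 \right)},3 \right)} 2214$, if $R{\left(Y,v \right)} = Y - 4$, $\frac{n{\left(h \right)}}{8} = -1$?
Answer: $-26568$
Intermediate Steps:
$n{\left(h \right)} = -8$ ($n{\left(h \right)} = 8 \left(-1\right) = -8$)
$R{\left(Y,v \right)} = -4 + Y$
$R{\left(n{\left(-1 \right)},3 \right)} 2214 = \left(-4 - 8\right) 2214 = \left(-12\right) 2214 = -26568$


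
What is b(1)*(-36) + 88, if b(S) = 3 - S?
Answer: 16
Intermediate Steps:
b(1)*(-36) + 88 = (3 - 1*1)*(-36) + 88 = (3 - 1)*(-36) + 88 = 2*(-36) + 88 = -72 + 88 = 16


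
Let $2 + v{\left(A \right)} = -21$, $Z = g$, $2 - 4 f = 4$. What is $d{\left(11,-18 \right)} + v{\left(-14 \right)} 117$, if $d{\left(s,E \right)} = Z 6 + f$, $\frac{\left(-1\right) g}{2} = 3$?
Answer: $- \frac{5455}{2} \approx -2727.5$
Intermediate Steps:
$f = - \frac{1}{2}$ ($f = \frac{1}{2} - 1 = - \frac{1}{2} \approx -0.5$)
$g = -6$ ($g = \left(-2\right) 3 = -6$)
$Z = -6$
$d{\left(s,E \right)} = - \frac{73}{2}$ ($d{\left(s,E \right)} = \left(-6\right) 6 - \frac{1}{2} = -36 - \frac{1}{2} = - \frac{73}{2}$)
$v{\left(A \right)} = -23$ ($v{\left(A \right)} = -2 - 21 = -23$)
$d{\left(11,-18 \right)} + v{\left(-14 \right)} 117 = - \frac{73}{2} - 2691 = - \frac{5455}{2}$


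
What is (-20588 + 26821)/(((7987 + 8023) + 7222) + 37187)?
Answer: 6233/60419 ≈ 0.10316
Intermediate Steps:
(-20588 + 26821)/(((7987 + 8023) + 7222) + 37187) = 6233/((16010 + 7222) + 37187) = 6233/(23232 + 37187) = 6233/60419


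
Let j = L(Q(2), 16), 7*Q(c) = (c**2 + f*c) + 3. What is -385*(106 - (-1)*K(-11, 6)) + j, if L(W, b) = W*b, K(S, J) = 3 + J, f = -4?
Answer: -309941/7 ≈ -44277.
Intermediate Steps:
Q(c) = 3/7 - 4*c/7 + c**2/7 (Q(c) = ((c**2 - 4*c) + 3)/7 = (3 + c**2 - 4*c)/7 = 3/7 - 4*c/7 + c**2/7)
j = -16/7 (j = (3/7 - 4/7*2 + (1/7)*2**2)*16 = (3/7 - 8/7 + (1/7)*4)*16 = (3/7 - 8/7 + 4/7)*16 = -1/7*16 = -16/7 ≈ -2.2857)
-385*(106 - (-1)*K(-11, 6)) + j = -385*(106 - (-1)*(3 + 6)) - 16/7 = -385*(106 - (-1)*9) - 16/7 = -385*(106 - 1*(-9)) - 16/7 = -385*(106 + 9) - 16/7 = -385*115 - 16/7 = -44275 - 16/7 = -309941/7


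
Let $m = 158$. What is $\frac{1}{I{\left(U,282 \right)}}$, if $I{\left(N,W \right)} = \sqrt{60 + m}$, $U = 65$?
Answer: $\frac{\sqrt{218}}{218} \approx 0.067729$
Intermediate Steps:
$I{\left(N,W \right)} = \sqrt{218}$ ($I{\left(N,W \right)} = \sqrt{60 + 158} = \sqrt{218}$)
$\frac{1}{I{\left(U,282 \right)}} = \frac{1}{\sqrt{218}} = \frac{\sqrt{218}}{218}$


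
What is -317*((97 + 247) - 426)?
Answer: 25994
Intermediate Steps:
-317*((97 + 247) - 426) = -317*(344 - 426) = -317*(-82) = 25994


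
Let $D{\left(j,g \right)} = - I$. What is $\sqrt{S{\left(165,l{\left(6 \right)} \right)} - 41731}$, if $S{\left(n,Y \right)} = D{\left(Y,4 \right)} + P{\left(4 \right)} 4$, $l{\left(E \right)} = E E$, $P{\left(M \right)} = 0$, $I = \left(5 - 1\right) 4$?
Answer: $i \sqrt{41747} \approx 204.32 i$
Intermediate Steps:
$I = 16$ ($I = 4 \cdot 4 = 16$)
$l{\left(E \right)} = E^{2}$
$D{\left(j,g \right)} = -16$ ($D{\left(j,g \right)} = \left(-1\right) 16 = -16$)
$S{\left(n,Y \right)} = -16$ ($S{\left(n,Y \right)} = -16 + 0 \cdot 4 = -16 + 0 = -16$)
$\sqrt{S{\left(165,l{\left(6 \right)} \right)} - 41731} = \sqrt{-16 - 41731} = \sqrt{-41747} = i \sqrt{41747}$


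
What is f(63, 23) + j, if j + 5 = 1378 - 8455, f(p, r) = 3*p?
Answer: -6893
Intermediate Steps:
j = -7082 (j = -5 + (1378 - 8455) = -5 - 7077 = -7082)
f(63, 23) + j = 3*63 - 7082 = 189 - 7082 = -6893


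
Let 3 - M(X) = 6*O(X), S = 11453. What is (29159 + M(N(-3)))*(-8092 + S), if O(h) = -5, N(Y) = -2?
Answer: 98114312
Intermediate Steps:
M(X) = 33 (M(X) = 3 - 6*(-5) = 3 - 1*(-30) = 3 + 30 = 33)
(29159 + M(N(-3)))*(-8092 + S) = (29159 + 33)*(-8092 + 11453) = 29192*3361 = 98114312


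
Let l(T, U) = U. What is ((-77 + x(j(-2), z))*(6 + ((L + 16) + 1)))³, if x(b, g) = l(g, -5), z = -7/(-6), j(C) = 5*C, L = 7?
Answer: -14886936000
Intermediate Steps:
z = 7/6 (z = -7*(-⅙) = 7/6 ≈ 1.1667)
x(b, g) = -5
((-77 + x(j(-2), z))*(6 + ((L + 16) + 1)))³ = ((-77 - 5)*(6 + ((7 + 16) + 1)))³ = (-82*(6 + (23 + 1)))³ = (-82*(6 + 24))³ = (-82*30)³ = (-2460)³ = -14886936000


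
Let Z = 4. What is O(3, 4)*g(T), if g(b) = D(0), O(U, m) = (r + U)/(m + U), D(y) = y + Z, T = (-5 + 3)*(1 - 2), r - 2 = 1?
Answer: 24/7 ≈ 3.4286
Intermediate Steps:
r = 3 (r = 2 + 1 = 3)
T = 2 (T = -2*(-1) = 2)
D(y) = 4 + y (D(y) = y + 4 = 4 + y)
O(U, m) = (3 + U)/(U + m) (O(U, m) = (3 + U)/(m + U) = (3 + U)/(U + m))
g(b) = 4 (g(b) = 4 + 0 = 4)
O(3, 4)*g(T) = ((3 + 3)/(3 + 4))*4 = (6/7)*4 = 24/7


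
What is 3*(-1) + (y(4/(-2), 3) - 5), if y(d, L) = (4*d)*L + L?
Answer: -29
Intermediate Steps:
y(d, L) = L + 4*L*d (y(d, L) = 4*L*d + L = L + 4*L*d)
3*(-1) + (y(4/(-2), 3) - 5) = 3*(-1) + (3*(1 + 4*(4/(-2))) - 5) = -3 + (3*(1 + 4*(4*(-½))) - 5) = -3 + (3*(1 + 4*(-2)) - 5) = -3 + (3*(1 - 8) - 5) = -3 + (3*(-7) - 5) = -3 + (-21 - 5) = -3 - 26 = -29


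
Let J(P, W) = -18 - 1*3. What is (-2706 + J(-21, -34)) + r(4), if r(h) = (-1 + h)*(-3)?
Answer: -2736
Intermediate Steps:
r(h) = 3 - 3*h
J(P, W) = -21 (J(P, W) = -18 - 3 = -21)
(-2706 + J(-21, -34)) + r(4) = (-2706 - 21) + (3 - 3*4) = -2727 + (3 - 12) = -2727 - 9 = -2736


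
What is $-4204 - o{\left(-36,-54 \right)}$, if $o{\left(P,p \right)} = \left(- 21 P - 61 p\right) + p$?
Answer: $-8200$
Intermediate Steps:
$o{\left(P,p \right)} = - 60 p - 21 P$ ($o{\left(P,p \right)} = \left(- 61 p - 21 P\right) + p = - 60 p - 21 P$)
$-4204 - o{\left(-36,-54 \right)} = -4204 - \left(\left(-60\right) \left(-54\right) - -756\right) = -4204 - \left(3240 + 756\right) = -4204 - 3996 = -8200$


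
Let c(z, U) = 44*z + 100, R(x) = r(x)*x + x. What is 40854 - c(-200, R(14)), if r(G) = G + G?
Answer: 49554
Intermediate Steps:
r(G) = 2*G
R(x) = x + 2*x² (R(x) = (2*x)*x + x = 2*x² + x = x + 2*x²)
c(z, U) = 100 + 44*z
40854 - c(-200, R(14)) = 40854 - (100 + 44*(-200)) = 40854 - (100 - 8800) = 40854 - 1*(-8700) = 40854 + 8700 = 49554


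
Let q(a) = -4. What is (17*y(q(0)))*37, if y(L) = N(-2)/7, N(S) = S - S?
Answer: 0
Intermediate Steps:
N(S) = 0
y(L) = 0 (y(L) = 0/7 = 0*(1/7) = 0)
(17*y(q(0)))*37 = (17*0)*37 = 0*37 = 0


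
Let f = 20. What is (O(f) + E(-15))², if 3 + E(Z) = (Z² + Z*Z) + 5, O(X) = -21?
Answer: 185761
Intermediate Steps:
E(Z) = 2 + 2*Z² (E(Z) = -3 + ((Z² + Z*Z) + 5) = -3 + ((Z² + Z²) + 5) = -3 + (2*Z² + 5) = -3 + (5 + 2*Z²) = 2 + 2*Z²)
(O(f) + E(-15))² = (-21 + (2 + 2*(-15)²))² = (-21 + (2 + 2*225))² = (-21 + (2 + 450))² = (-21 + 452)² = 431² = 185761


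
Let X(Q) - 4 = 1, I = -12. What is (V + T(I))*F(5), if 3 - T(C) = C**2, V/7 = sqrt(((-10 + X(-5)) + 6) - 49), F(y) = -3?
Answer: 423 - 84*I*sqrt(3) ≈ 423.0 - 145.49*I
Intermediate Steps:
X(Q) = 5 (X(Q) = 4 + 1 = 5)
V = 28*I*sqrt(3) (V = 7*sqrt(((-10 + 5) + 6) - 49) = 7*sqrt((-5 + 6) - 49) = 7*sqrt(1 - 49) = 7*sqrt(-48) = 7*(4*I*sqrt(3)) = 28*I*sqrt(3) ≈ 48.497*I)
T(C) = 3 - C**2
(V + T(I))*F(5) = (28*I*sqrt(3) + (3 - 1*(-12)**2))*(-3) = (28*I*sqrt(3) + (3 - 1*144))*(-3) = (28*I*sqrt(3) + (3 - 144))*(-3) = (28*I*sqrt(3) - 141)*(-3) = (-141 + 28*I*sqrt(3))*(-3) = 423 - 84*I*sqrt(3)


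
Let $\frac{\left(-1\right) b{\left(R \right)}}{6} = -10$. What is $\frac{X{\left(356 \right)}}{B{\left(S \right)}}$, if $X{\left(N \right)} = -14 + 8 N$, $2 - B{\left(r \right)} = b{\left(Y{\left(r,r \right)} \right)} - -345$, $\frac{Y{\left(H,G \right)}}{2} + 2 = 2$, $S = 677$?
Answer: $- \frac{218}{31} \approx -7.0323$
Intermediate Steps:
$Y{\left(H,G \right)} = 0$ ($Y{\left(H,G \right)} = -4 + 2 \cdot 2 = -4 + 4 = 0$)
$b{\left(R \right)} = 60$ ($b{\left(R \right)} = \left(-6\right) \left(-10\right) = 60$)
$B{\left(r \right)} = -403$ ($B{\left(r \right)} = 2 - \left(60 - -345\right) = 2 - \left(60 + 345\right) = 2 - 405 = -403$)
$\frac{X{\left(356 \right)}}{B{\left(S \right)}} = \frac{-14 + 8 \cdot 356}{-403} = \left(-14 + 2848\right) \left(- \frac{1}{403}\right) = 2834 \left(- \frac{1}{403}\right) = - \frac{218}{31}$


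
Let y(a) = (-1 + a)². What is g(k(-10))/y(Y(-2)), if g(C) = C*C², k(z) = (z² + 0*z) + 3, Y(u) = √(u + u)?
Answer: -3278181/25 + 4370908*I/25 ≈ -1.3113e+5 + 1.7484e+5*I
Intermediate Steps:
Y(u) = √2*√u (Y(u) = √(2*u) = √2*√u)
k(z) = 3 + z² (k(z) = (z² + 0) + 3 = z² + 3 = 3 + z²)
g(C) = C³
g(k(-10))/y(Y(-2)) = (3 + (-10)²)³/((-1 + √2*√(-2))²) = (3 + 100)³/((-1 + √2*(I*√2))²) = 103³/((-1 + 2*I)²) = 1092727/(-1 + 2*I)²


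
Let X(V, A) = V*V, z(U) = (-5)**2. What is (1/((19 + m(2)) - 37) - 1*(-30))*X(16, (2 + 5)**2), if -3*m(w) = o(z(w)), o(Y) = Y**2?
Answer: 5213952/679 ≈ 7678.9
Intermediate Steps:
z(U) = 25
m(w) = -625/3 (m(w) = -1/3*25**2 = -1/3*625 = -625/3)
X(V, A) = V**2
(1/((19 + m(2)) - 37) - 1*(-30))*X(16, (2 + 5)**2) = (1/((19 - 625/3) - 37) - 1*(-30))*16**2 = (1/(-568/3 - 37) + 30)*256 = (1/(-679/3) + 30)*256 = (-3/679 + 30)*256 = (20367/679)*256 = 5213952/679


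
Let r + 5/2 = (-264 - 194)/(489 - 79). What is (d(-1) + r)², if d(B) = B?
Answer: 3583449/168100 ≈ 21.317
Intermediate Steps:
r = -1483/410 (r = -5/2 + (-264 - 194)/(489 - 79) = -5/2 - 458/410 = -5/2 - 458*1/410 = -5/2 - 229/205 = -1483/410 ≈ -3.6171)
(d(-1) + r)² = (-1 - 1483/410)² = (-1893/410)² = 3583449/168100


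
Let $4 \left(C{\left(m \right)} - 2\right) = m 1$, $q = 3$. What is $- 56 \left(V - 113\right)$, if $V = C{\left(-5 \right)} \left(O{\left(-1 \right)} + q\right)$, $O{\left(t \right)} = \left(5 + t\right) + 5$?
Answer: $5824$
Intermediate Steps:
$O{\left(t \right)} = 10 + t$
$C{\left(m \right)} = 2 + \frac{m}{4}$ ($C{\left(m \right)} = 2 + \frac{m 1}{4} = 2 + \frac{m}{4}$)
$V = 9$ ($V = \left(2 + \frac{1}{4} \left(-5\right)\right) \left(\left(10 - 1\right) + 3\right) = \left(2 - \frac{5}{4}\right) \left(9 + 3\right) = \frac{3}{4} \cdot 12 = 9$)
$- 56 \left(V - 113\right) = - 56 \left(9 - 113\right) = \left(-56\right) \left(-104\right) = 5824$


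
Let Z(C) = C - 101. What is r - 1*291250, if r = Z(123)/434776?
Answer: -63314254989/217388 ≈ -2.9125e+5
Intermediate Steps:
Z(C) = -101 + C
r = 11/217388 (r = (-101 + 123)/434776 = 22*(1/434776) = 11/217388 ≈ 5.0601e-5)
r - 1*291250 = 11/217388 - 1*291250 = 11/217388 - 291250 = -63314254989/217388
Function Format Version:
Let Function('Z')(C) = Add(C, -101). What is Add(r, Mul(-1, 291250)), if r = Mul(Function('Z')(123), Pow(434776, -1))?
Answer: Rational(-63314254989, 217388) ≈ -2.9125e+5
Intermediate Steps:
Function('Z')(C) = Add(-101, C)
r = Rational(11, 217388) (r = Mul(Add(-101, 123), Pow(434776, -1)) = Mul(22, Rational(1, 434776)) = Rational(11, 217388) ≈ 5.0601e-5)
Add(r, Mul(-1, 291250)) = Add(Rational(11, 217388), Mul(-1, 291250)) = Add(Rational(11, 217388), -291250) = Rational(-63314254989, 217388)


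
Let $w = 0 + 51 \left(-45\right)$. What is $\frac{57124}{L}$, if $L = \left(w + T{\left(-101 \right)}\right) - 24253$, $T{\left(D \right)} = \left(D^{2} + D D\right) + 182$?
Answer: $- \frac{14281}{1491} \approx -9.5781$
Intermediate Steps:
$T{\left(D \right)} = 182 + 2 D^{2}$ ($T{\left(D \right)} = \left(D^{2} + D^{2}\right) + 182 = 2 D^{2} + 182 = 182 + 2 D^{2}$)
$w = -2295$ ($w = 0 - 2295 = -2295$)
$L = -5964$ ($L = \left(-2295 + \left(182 + 2 \left(-101\right)^{2}\right)\right) - 24253 = \left(-2295 + \left(182 + 2 \cdot 10201\right)\right) - 24253 = \left(-2295 + \left(182 + 20402\right)\right) - 24253 = \left(-2295 + 20584\right) - 24253 = 18289 - 24253 = -5964$)
$\frac{57124}{L} = \frac{57124}{-5964} = 57124 \left(- \frac{1}{5964}\right) = - \frac{14281}{1491}$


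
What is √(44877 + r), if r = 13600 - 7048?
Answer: √51429 ≈ 226.78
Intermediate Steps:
r = 6552
√(44877 + r) = √(44877 + 6552) = √51429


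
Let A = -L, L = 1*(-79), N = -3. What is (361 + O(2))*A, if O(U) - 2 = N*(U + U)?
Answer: 27729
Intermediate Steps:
L = -79
O(U) = 2 - 6*U (O(U) = 2 - 3*(U + U) = 2 - 6*U)
A = 79 (A = -1*(-79) = 79)
(361 + O(2))*A = (361 + (2 - 6*2))*79 = (361 + (2 - 12))*79 = (361 - 10)*79 = 351*79 = 27729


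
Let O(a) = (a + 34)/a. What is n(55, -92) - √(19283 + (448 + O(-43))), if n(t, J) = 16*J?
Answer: -1472 - √36483006/43 ≈ -1612.5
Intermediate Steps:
O(a) = (34 + a)/a
n(55, -92) - √(19283 + (448 + O(-43))) = 16*(-92) - √(19283 + (448 + (34 - 43)/(-43))) = -1472 - √(19283 + (448 - 1/43*(-9))) = -1472 - √(19283 + (448 + 9/43)) = -1472 - √(19283 + 19273/43) = -1472 - √(848442/43) = -1472 - √36483006/43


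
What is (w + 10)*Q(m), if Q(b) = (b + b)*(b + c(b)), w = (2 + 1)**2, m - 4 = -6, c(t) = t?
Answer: 304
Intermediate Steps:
m = -2 (m = 4 - 6 = -2)
w = 9 (w = 3**2 = 9)
Q(b) = 4*b**2 (Q(b) = (b + b)*(b + b) = (2*b)*(2*b) = 4*b**2)
(w + 10)*Q(m) = (9 + 10)*(4*(-2)**2) = 19*(4*4) = 19*16 = 304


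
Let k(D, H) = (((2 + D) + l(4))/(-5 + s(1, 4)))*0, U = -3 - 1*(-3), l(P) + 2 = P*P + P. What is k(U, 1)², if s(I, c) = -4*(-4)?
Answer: 0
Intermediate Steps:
s(I, c) = 16
l(P) = -2 + P + P² (l(P) = -2 + (P*P + P) = -2 + (P² + P) = -2 + (P + P²) = -2 + P + P²)
U = 0 (U = -3 + 3 = 0)
k(D, H) = 0 (k(D, H) = (((2 + D) + (-2 + 4 + 4²))/(-5 + 16))*0 = (((2 + D) + (-2 + 4 + 16))/11)*0 = (((2 + D) + 18)*(1/11))*0 = ((20 + D)*(1/11))*0 = (20/11 + D/11)*0 = 0)
k(U, 1)² = 0² = 0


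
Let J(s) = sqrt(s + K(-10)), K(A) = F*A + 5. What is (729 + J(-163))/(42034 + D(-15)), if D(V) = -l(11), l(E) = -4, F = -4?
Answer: 729/42038 + I*sqrt(118)/42038 ≈ 0.017341 + 0.0002584*I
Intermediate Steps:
D(V) = 4 (D(V) = -1*(-4) = 4)
K(A) = 5 - 4*A (K(A) = -4*A + 5 = 5 - 4*A)
J(s) = sqrt(45 + s) (J(s) = sqrt(s + (5 - 4*(-10))) = sqrt(s + (5 + 40)) = sqrt(s + 45) = sqrt(45 + s))
(729 + J(-163))/(42034 + D(-15)) = (729 + sqrt(45 - 163))/(42034 + 4) = (729 + sqrt(-118))/42038 = (729 + I*sqrt(118))*(1/42038) = 729/42038 + I*sqrt(118)/42038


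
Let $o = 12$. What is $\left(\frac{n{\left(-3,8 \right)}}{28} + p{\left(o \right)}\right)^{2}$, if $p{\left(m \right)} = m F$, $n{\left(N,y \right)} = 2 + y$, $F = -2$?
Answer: $\frac{109561}{196} \approx 558.98$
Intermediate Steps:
$p{\left(m \right)} = - 2 m$ ($p{\left(m \right)} = m \left(-2\right) = - 2 m$)
$\left(\frac{n{\left(-3,8 \right)}}{28} + p{\left(o \right)}\right)^{2} = \left(\frac{2 + 8}{28} - 24\right)^{2} = \left(10 \cdot \frac{1}{28} - 24\right)^{2} = \left(\frac{5}{14} - 24\right)^{2} = \left(- \frac{331}{14}\right)^{2} = \frac{109561}{196}$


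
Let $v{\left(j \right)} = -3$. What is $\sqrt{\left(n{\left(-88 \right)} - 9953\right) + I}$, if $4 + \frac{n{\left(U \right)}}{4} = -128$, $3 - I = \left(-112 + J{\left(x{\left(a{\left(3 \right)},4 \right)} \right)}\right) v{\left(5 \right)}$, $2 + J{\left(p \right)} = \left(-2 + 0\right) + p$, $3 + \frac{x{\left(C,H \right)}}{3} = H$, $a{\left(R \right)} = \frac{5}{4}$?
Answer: $i \sqrt{10817} \approx 104.0 i$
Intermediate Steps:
$a{\left(R \right)} = \frac{5}{4}$ ($a{\left(R \right)} = 5 \cdot \frac{1}{4} = \frac{5}{4}$)
$x{\left(C,H \right)} = -9 + 3 H$
$J{\left(p \right)} = -4 + p$ ($J{\left(p \right)} = -2 + \left(\left(-2 + 0\right) + p\right) = -2 + \left(-2 + p\right) = -4 + p$)
$I = -336$ ($I = 3 - \left(-112 + \left(-4 + \left(-9 + 3 \cdot 4\right)\right)\right) \left(-3\right) = 3 - \left(-112 + \left(-4 + \left(-9 + 12\right)\right)\right) \left(-3\right) = 3 - \left(-112 + \left(-4 + 3\right)\right) \left(-3\right) = 3 - \left(-112 - 1\right) \left(-3\right) = 3 - \left(-113\right) \left(-3\right) = 3 - 339 = -336$)
$n{\left(U \right)} = -528$ ($n{\left(U \right)} = -16 + 4 \left(-128\right) = -16 - 512 = -528$)
$\sqrt{\left(n{\left(-88 \right)} - 9953\right) + I} = \sqrt{\left(-528 - 9953\right) - 336} = \sqrt{-10481 - 336} = \sqrt{-10817} = i \sqrt{10817}$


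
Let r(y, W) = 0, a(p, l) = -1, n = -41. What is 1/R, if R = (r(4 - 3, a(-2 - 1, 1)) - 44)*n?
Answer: 1/1804 ≈ 0.00055432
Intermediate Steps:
R = 1804 (R = (0 - 44)*(-41) = -44*(-41) = 1804)
1/R = 1/1804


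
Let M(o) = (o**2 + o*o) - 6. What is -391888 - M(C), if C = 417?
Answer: -739660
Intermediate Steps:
M(o) = -6 + 2*o**2 (M(o) = (o**2 + o**2) - 6 = 2*o**2 - 6 = -6 + 2*o**2)
-391888 - M(C) = -391888 - (-6 + 2*417**2) = -391888 - (-6 + 2*173889) = -391888 - (-6 + 347778) = -391888 - 1*347772 = -391888 - 347772 = -739660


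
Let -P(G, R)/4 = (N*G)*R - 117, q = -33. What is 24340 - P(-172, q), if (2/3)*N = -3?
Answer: -78296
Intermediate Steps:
N = -9/2 (N = (3/2)*(-3) = -9/2 ≈ -4.5000)
P(G, R) = 468 + 18*G*R (P(G, R) = -4*((-9*G/2)*R - 117) = -4*(-9*G*R/2 - 117) = -4*(-117 - 9*G*R/2) = 468 + 18*G*R)
24340 - P(-172, q) = 24340 - (468 + 18*(-172)*(-33)) = 24340 - (468 + 102168) = 24340 - 1*102636 = 24340 - 102636 = -78296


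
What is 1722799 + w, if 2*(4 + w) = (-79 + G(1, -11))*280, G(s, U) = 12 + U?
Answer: 1711875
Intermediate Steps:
w = -10924 (w = -4 + ((-79 + (12 - 11))*280)/2 = -4 + ((-79 + 1)*280)/2 = -4 + (-78*280)/2 = -4 + (½)*(-21840) = -4 - 10920 = -10924)
1722799 + w = 1722799 - 10924 = 1711875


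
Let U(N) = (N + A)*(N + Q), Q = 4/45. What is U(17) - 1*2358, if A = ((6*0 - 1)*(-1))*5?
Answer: -89192/45 ≈ -1982.0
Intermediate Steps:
A = 5 (A = ((0 - 1)*(-1))*5 = -1*(-1)*5 = 1*5 = 5)
Q = 4/45 (Q = 4*(1/45) = 4/45 ≈ 0.088889)
U(N) = (5 + N)*(4/45 + N) (U(N) = (N + 5)*(N + 4/45) = (5 + N)*(4/45 + N))
U(17) - 1*2358 = (4/9 + 17² + (229/45)*17) - 1*2358 = (4/9 + 289 + 3893/45) - 2358 = 16918/45 - 2358 = -89192/45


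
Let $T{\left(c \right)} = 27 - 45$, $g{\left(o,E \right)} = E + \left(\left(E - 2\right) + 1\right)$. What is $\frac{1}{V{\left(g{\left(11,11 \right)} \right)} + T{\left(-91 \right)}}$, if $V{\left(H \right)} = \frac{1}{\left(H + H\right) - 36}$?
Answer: $- \frac{6}{107} \approx -0.056075$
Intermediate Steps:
$g{\left(o,E \right)} = -1 + 2 E$ ($g{\left(o,E \right)} = E + \left(\left(-2 + E\right) + 1\right) = E + \left(-1 + E\right) = -1 + 2 E$)
$T{\left(c \right)} = -18$
$V{\left(H \right)} = \frac{1}{-36 + 2 H}$ ($V{\left(H \right)} = \frac{1}{2 H - 36} = \frac{1}{-36 + 2 H}$)
$\frac{1}{V{\left(g{\left(11,11 \right)} \right)} + T{\left(-91 \right)}} = \frac{1}{\frac{1}{2 \left(-18 + \left(-1 + 2 \cdot 11\right)\right)} - 18} = \frac{1}{\frac{1}{2 \left(-18 + \left(-1 + 22\right)\right)} - 18} = \frac{1}{\frac{1}{2 \left(-18 + 21\right)} - 18} = \frac{1}{\frac{1}{2 \cdot 3} - 18} = \frac{1}{\frac{1}{2} \cdot \frac{1}{3} - 18} = \frac{1}{\frac{1}{6} - 18} = \frac{1}{- \frac{107}{6}} = - \frac{6}{107}$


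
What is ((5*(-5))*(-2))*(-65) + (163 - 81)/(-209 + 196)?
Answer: -42332/13 ≈ -3256.3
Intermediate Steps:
((5*(-5))*(-2))*(-65) + (163 - 81)/(-209 + 196) = -25*(-2)*(-65) + 82/(-13) = 50*(-65) + 82*(-1/13) = -3250 - 82/13 = -42332/13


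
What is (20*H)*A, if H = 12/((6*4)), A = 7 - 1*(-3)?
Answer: 100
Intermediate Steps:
A = 10 (A = 7 + 3 = 10)
H = 1/2 (H = 12/24 = 12*(1/24) = 1/2 ≈ 0.50000)
(20*H)*A = (20*(1/2))*10 = 10*10 = 100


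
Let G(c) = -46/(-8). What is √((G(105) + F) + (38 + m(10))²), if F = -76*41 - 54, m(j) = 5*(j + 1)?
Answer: √21939/2 ≈ 74.059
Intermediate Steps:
m(j) = 5 + 5*j (m(j) = 5*(1 + j) = 5 + 5*j)
G(c) = 23/4 (G(c) = -46*(-⅛) = 23/4)
F = -3170 (F = -3116 - 54 = -3170)
√((G(105) + F) + (38 + m(10))²) = √((23/4 - 3170) + (38 + (5 + 5*10))²) = √(-12657/4 + (38 + (5 + 50))²) = √(-12657/4 + (38 + 55)²) = √(-12657/4 + 93²) = √(-12657/4 + 8649) = √(21939/4) = √21939/2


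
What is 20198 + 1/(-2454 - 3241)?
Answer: 115027609/5695 ≈ 20198.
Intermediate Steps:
20198 + 1/(-2454 - 3241) = 20198 + 1/(-5695) = 20198 - 1/5695 = 115027609/5695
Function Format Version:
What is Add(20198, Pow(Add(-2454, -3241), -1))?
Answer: Rational(115027609, 5695) ≈ 20198.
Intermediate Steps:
Add(20198, Pow(Add(-2454, -3241), -1)) = Add(20198, Pow(-5695, -1)) = Add(20198, Rational(-1, 5695)) = Rational(115027609, 5695)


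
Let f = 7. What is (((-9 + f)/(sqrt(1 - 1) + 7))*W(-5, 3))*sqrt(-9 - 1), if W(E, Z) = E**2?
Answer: -50*I*sqrt(10)/7 ≈ -22.588*I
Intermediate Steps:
(((-9 + f)/(sqrt(1 - 1) + 7))*W(-5, 3))*sqrt(-9 - 1) = (((-9 + 7)/(sqrt(1 - 1) + 7))*(-5)**2)*sqrt(-9 - 1) = (-2/(sqrt(0) + 7)*25)*sqrt(-10) = (-2/(0 + 7)*25)*(I*sqrt(10)) = (-2/7*25)*(I*sqrt(10)) = -50*I*sqrt(10)/7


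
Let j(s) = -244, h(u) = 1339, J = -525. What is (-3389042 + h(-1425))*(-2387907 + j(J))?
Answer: 8090346307153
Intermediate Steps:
(-3389042 + h(-1425))*(-2387907 + j(J)) = (-3389042 + 1339)*(-2387907 - 244) = -3387703*(-2388151) = 8090346307153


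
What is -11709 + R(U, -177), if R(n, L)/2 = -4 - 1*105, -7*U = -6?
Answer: -11927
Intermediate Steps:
U = 6/7 (U = -⅐*(-6) = 6/7 ≈ 0.85714)
R(n, L) = -218 (R(n, L) = 2*(-4 - 1*105) = 2*(-4 - 105) = 2*(-109) = -218)
-11709 + R(U, -177) = -11709 - 218 = -11927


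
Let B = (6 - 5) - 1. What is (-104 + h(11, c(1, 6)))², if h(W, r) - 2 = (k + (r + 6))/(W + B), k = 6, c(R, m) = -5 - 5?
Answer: 1254400/121 ≈ 10367.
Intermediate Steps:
B = 0 (B = 1 - 1 = 0)
c(R, m) = -10
h(W, r) = 2 + (12 + r)/W (h(W, r) = 2 + (6 + (r + 6))/(W + 0) = 2 + (6 + (6 + r))/W = 2 + (12 + r)/W)
(-104 + h(11, c(1, 6)))² = (-104 + (12 - 10 + 2*11)/11)² = (-104 + (12 - 10 + 22)/11)² = (-104 + (1/11)*24)² = (-104 + 24/11)² = (-1120/11)² = 1254400/121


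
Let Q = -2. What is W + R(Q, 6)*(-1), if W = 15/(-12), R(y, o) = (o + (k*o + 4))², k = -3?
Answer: -261/4 ≈ -65.250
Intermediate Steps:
R(y, o) = (4 - 2*o)² (R(y, o) = (o + (-3*o + 4))² = (o + (4 - 3*o))² = (4 - 2*o)²)
W = -5/4 (W = 15*(-1/12) = -5/4 ≈ -1.2500)
W + R(Q, 6)*(-1) = -5/4 + (4*(2 - 1*6)²)*(-1) = -5/4 + (4*(2 - 6)²)*(-1) = -5/4 + (4*(-4)²)*(-1) = -5/4 + (4*16)*(-1) = -5/4 + 64*(-1) = -5/4 - 64 = -261/4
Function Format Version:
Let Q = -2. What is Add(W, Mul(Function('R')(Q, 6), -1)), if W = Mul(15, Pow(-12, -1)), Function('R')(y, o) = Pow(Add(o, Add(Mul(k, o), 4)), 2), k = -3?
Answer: Rational(-261, 4) ≈ -65.250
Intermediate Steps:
Function('R')(y, o) = Pow(Add(4, Mul(-2, o)), 2) (Function('R')(y, o) = Pow(Add(o, Add(Mul(-3, o), 4)), 2) = Pow(Add(o, Add(4, Mul(-3, o))), 2) = Pow(Add(4, Mul(-2, o)), 2))
W = Rational(-5, 4) (W = Mul(15, Rational(-1, 12)) = Rational(-5, 4) ≈ -1.2500)
Add(W, Mul(Function('R')(Q, 6), -1)) = Add(Rational(-5, 4), Mul(Mul(4, Pow(Add(2, Mul(-1, 6)), 2)), -1)) = Add(Rational(-5, 4), Mul(Mul(4, Pow(Add(2, -6), 2)), -1)) = Add(Rational(-5, 4), Mul(Mul(4, Pow(-4, 2)), -1)) = Add(Rational(-5, 4), Mul(Mul(4, 16), -1)) = Add(Rational(-5, 4), Mul(64, -1)) = Add(Rational(-5, 4), -64) = Rational(-261, 4)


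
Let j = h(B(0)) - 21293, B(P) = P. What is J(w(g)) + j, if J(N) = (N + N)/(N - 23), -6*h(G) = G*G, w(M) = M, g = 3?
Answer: -212933/10 ≈ -21293.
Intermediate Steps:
h(G) = -G²/6 (h(G) = -G*G/6 = -G²/6)
J(N) = 2*N/(-23 + N) (J(N) = (2*N)/(-23 + N) = 2*N/(-23 + N))
j = -21293 (j = -⅙*0² - 21293 = -⅙*0 - 21293 = 0 - 21293 = -21293)
J(w(g)) + j = 2*3/(-23 + 3) - 21293 = 2*3/(-20) - 21293 = 2*3*(-1/20) - 21293 = -3/10 - 21293 = -212933/10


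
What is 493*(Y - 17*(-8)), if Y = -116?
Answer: 9860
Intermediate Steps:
493*(Y - 17*(-8)) = 493*(-116 - 17*(-8)) = 493*(-116 + 136) = 493*20 = 9860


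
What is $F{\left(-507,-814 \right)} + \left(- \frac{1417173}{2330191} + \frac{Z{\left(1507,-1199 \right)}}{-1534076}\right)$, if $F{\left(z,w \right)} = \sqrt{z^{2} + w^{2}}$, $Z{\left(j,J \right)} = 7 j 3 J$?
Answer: $\frac{86244470850675}{3574690088516} + \sqrt{919645} \approx 983.11$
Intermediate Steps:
$Z{\left(j,J \right)} = 21 J j$
$F{\left(z,w \right)} = \sqrt{w^{2} + z^{2}}$
$F{\left(-507,-814 \right)} + \left(- \frac{1417173}{2330191} + \frac{Z{\left(1507,-1199 \right)}}{-1534076}\right) = \sqrt{\left(-814\right)^{2} + \left(-507\right)^{2}} - \left(\frac{1417173}{2330191} - \frac{21 \left(-1199\right) 1507}{-1534076}\right) = \sqrt{662596 + 257049} - - \frac{86244470850675}{3574690088516} = \sqrt{919645} + \left(- \frac{1417173}{2330191} + \frac{37944753}{1534076}\right) = \sqrt{919645} + \frac{86244470850675}{3574690088516} = \frac{86244470850675}{3574690088516} + \sqrt{919645}$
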